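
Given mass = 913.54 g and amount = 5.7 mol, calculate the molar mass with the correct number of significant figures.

1.6 × 10^2 g/mol

molar mass = 913.54 g ÷ 5.7 mol = 160.270175439… g/mol.
913.54 has 5 significant figures; 5.7 has 2.
Division/multiplication keeps the fewest: 2 significant figures.
Rounded: 1.6 × 10^2 g/mol.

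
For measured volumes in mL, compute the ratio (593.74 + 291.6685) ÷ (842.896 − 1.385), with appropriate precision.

593.74 + 291.6685 = 885.4085, limited to 2 d.p. → 5 s.f.; 842.896 − 1.385 = 841.511, limited to 3 d.p. → 6 s.f.
Carrying full precision, 885.4085 ÷ 841.511 = 1.0521650935…; keep min(5, 6) = 5 s.f.
Rounded to 5 significant figures: 1.0522.

1.0522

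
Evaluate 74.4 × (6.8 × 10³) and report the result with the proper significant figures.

5.1 × 10⁵

74.4 × (6.8 × 10³) = 505920
Multiplication/division keeps the fewest significant figures: 74.4 → 3 s.f., 6.8 × 10³ → 2 s.f.; limit is 2.
Rounded to 2 significant figures: 5.1 × 10⁵.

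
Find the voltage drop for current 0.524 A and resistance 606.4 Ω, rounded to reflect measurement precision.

voltage drop = 0.524 A × 606.4 Ω = 317.7536 V.
0.524 has 3 significant figures; 606.4 has 4.
Division/multiplication keeps the fewest: 3 significant figures.
Rounded: 318 V.

318 V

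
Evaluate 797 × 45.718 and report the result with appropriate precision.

797 × 45.718 = 36437.246
Multiplication/division keeps the fewest significant figures: 797 → 3 s.f., 45.718 → 5 s.f.; limit is 3.
Rounded to 3 significant figures: 3.64 × 10⁴.

3.64 × 10⁴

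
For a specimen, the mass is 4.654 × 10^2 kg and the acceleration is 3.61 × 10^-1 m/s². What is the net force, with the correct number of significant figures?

net force = 4.654 × 10^2 kg × 3.61 × 10^-1 m/s² = 168.0094 N.
4.654 × 10^2 has 4 significant figures; 3.61 × 10^-1 has 3.
Division/multiplication keeps the fewest: 3 significant figures.
Rounded: 168 N.

168 N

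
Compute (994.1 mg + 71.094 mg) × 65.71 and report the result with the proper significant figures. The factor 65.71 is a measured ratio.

6.999 × 10⁴ mg

994.1 mg + 71.094 mg = 1065.194 mg; the sum is limited to 1 decimal place (5 s.f.).
Carrying full precision, 1065.194 × 65.71 = 69993.89774 mg; 65.71 has 4 s.f., so the result keeps min(5, 4) = 4 s.f.
Rounded to 4 significant figures: 6.999 × 10⁴ mg.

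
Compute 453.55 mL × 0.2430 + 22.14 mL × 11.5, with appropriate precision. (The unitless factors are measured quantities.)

365 mL

453.55 × 0.2430 = 110.21265 → 110.2 mL (4 s.f., last digit at the 10^-1 place).
22.14 × 11.5 = 254.61 → 2.55 × 10² mL (3 s.f., last digit at the 10^0 place).
Sum: 364.82265 mL; keep the coarser place, 10^0.
Result: 365 mL.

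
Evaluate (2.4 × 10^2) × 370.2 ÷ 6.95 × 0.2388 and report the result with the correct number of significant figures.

3.1 × 10^3

(2.4 × 10^2) × 370.2 ÷ 6.95 × 0.2388 = 3052.79171223…
Multiplication/division keeps the fewest significant figures: 2.4 × 10^2 → 2 s.f., 370.2 → 4 s.f., 6.95 → 3 s.f., 0.2388 → 4 s.f.; limit is 2.
Rounded to 2 significant figures: 3.1 × 10^3.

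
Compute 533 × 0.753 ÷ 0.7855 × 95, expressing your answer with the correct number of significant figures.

4.9 × 10^4

533 × 0.753 ÷ 0.7855 × 95 = 48539.9809039…
Multiplication/division keeps the fewest significant figures: 533 → 3 s.f., 0.753 → 3 s.f., 0.7855 → 4 s.f., 95 → 2 s.f.; limit is 2.
Rounded to 2 significant figures: 4.9 × 10^4.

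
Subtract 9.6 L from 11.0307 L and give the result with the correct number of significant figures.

11.0307 L − 9.6 L = 1.4307 L.
Addition/subtraction keeps the fewest decimal places: 11.0307 → 4 decimal places, 9.6 → 1 decimal place; limit is 1.
Rounded to 1 decimal place: 1.4 L.

1.4 L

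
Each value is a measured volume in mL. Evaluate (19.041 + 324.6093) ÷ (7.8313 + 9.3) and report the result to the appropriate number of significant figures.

20.1

19.041 + 324.6093 = 343.6503, limited to 3 d.p. → 6 s.f.; 7.8313 + 9.3 = 17.1313, limited to 1 d.p. → 3 s.f.
Carrying full precision, 343.6503 ÷ 17.1313 = 20.0597911425…; keep min(6, 3) = 3 s.f.
Rounded to 3 significant figures: 20.1.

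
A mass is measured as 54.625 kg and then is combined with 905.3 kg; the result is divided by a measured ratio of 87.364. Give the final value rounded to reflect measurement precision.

54.625 kg + 905.3 kg = 959.925 kg; the sum is limited to 1 decimal place (4 s.f.).
Carrying full precision, 959.925 ÷ 87.364 = 10.987649375… kg; 87.364 has 5 s.f., so the result keeps min(4, 5) = 4 s.f.
Rounded to 4 significant figures: 10.99 kg.

10.99 kg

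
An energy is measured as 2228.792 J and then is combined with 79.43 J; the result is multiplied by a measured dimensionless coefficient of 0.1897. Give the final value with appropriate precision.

2228.792 J + 79.43 J = 2308.222 J; the sum is limited to 2 decimal places (6 s.f.).
Carrying full precision, 2308.222 × 0.1897 = 437.8697134 J; 0.1897 has 4 s.f., so the result keeps min(6, 4) = 4 s.f.
Rounded to 4 significant figures: 437.9 J.

437.9 J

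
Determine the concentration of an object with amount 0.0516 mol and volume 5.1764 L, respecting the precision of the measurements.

0.00997 mol/L

concentration = 0.0516 mol ÷ 5.1764 L = 0.00996831774979… mol/L.
0.0516 has 3 significant figures; 5.1764 has 5.
Division/multiplication keeps the fewest: 3 significant figures.
Rounded: 0.00997 mol/L.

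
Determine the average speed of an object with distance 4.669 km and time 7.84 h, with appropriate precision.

average speed = 4.669 km ÷ 7.84 h = 0.595535714286… km/h.
4.669 has 4 significant figures; 7.84 has 3.
Division/multiplication keeps the fewest: 3 significant figures.
Rounded: 0.596 km/h.

0.596 km/h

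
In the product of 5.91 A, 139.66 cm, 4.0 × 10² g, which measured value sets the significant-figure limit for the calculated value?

5.91 A → 3 s.f.; 139.66 cm → 5 s.f.; 4.0 × 10² g → 2 s.f.
The fewest is 2 significant figures, from 4.0 × 10² g.

4.0 × 10² g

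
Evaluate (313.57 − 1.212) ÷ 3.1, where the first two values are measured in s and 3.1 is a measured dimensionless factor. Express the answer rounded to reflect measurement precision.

1.0 × 10² s

313.57 s − 1.212 s = 312.358 s; the difference is limited to 2 decimal places (5 s.f.).
Carrying full precision, 312.358 ÷ 3.1 = 100.760645161… s; 3.1 has 2 s.f., so the result keeps min(5, 2) = 2 s.f.
Rounded to 2 significant figures: 1.0 × 10² s.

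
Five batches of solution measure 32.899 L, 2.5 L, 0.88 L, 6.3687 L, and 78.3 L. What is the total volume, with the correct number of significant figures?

32.899 L + 2.5 L + 0.88 L + 6.3687 L + 78.3 L = 120.9477 L.
Addition/subtraction keeps the fewest decimal places: 32.899 → 3 decimal places, 2.5 → 1 decimal place, 0.88 → 2 decimal places, 6.3687 → 4 decimal places, 78.3 → 1 decimal place; limit is 1.
Rounded to 1 decimal place: 120.9 L.

120.9 L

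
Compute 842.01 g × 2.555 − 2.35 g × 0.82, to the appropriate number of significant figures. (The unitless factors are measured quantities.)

842.01 × 2.555 = 2151.33555 → 2151 g (4 s.f., last digit at the 10^0 place).
2.35 × 0.82 = 1.927 → 1.9 g (2 s.f., last digit at the 10^-1 place).
Difference: 2149.40855 g; keep the coarser place, 10^0.
Result: 2149 g.

2149 g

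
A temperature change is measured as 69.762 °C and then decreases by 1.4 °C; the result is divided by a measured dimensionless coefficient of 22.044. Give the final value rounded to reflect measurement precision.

3.10 °C

69.762 °C − 1.4 °C = 68.362 °C; the difference is limited to 1 decimal place (3 s.f.).
Carrying full precision, 68.362 ÷ 22.044 = 3.10116131374… °C; 22.044 has 5 s.f., so the result keeps min(3, 5) = 3 s.f.
Rounded to 3 significant figures: 3.10 °C.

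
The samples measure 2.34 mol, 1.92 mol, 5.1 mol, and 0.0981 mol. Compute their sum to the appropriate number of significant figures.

2.34 mol + 1.92 mol + 5.1 mol + 0.0981 mol = 9.4581 mol.
Addition/subtraction keeps the fewest decimal places: 2.34 → 2 decimal places, 1.92 → 2 decimal places, 5.1 → 1 decimal place, 0.0981 → 4 decimal places; limit is 1.
Rounded to 1 decimal place: 9.5 mol.

9.5 mol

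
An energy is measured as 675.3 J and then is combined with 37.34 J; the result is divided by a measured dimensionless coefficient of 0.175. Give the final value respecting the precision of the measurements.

4.07 × 10³ J

675.3 J + 37.34 J = 712.64 J; the sum is limited to 1 decimal place (4 s.f.).
Carrying full precision, 712.64 ÷ 0.175 = 4072.22857143… J; 0.175 has 3 s.f., so the result keeps min(4, 3) = 3 s.f.
Rounded to 3 significant figures: 4.07 × 10³ J.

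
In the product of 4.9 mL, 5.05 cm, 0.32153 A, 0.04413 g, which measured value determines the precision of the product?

4.9 mL → 2 s.f.; 5.05 cm → 3 s.f.; 0.32153 A → 5 s.f.; 0.04413 g → 4 s.f.
The fewest is 2 significant figures, from 4.9 mL.

4.9 mL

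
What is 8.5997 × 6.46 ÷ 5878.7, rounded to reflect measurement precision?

8.5997 × 6.46 ÷ 5878.7 = 0.00945005902666…
Multiplication/division keeps the fewest significant figures: 8.5997 → 5 s.f., 6.46 → 3 s.f., 5878.7 → 5 s.f.; limit is 3.
Rounded to 3 significant figures: 0.00945.

0.00945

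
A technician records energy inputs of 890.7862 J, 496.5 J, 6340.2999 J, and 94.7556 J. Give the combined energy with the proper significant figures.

7.8223 × 10³ J

890.7862 J + 496.5 J + 6340.2999 J + 94.7556 J = 7822.3417 J.
Addition/subtraction keeps the fewest decimal places: 890.7862 → 4 decimal places, 496.5 → 1 decimal place, 6340.2999 → 4 decimal places, 94.7556 → 4 decimal places; limit is 1.
Rounded to 1 decimal place: 7.8223 × 10³ J.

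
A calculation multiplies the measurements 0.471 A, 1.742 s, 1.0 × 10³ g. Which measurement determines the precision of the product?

0.471 A → 3 s.f.; 1.742 s → 4 s.f.; 1.0 × 10³ g → 2 s.f.
The fewest is 2 significant figures, from 1.0 × 10³ g.

1.0 × 10³ g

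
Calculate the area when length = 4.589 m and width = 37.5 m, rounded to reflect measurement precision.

172 m²

area = 4.589 m × 37.5 m = 172.0875 m².
4.589 has 4 significant figures; 37.5 has 3.
Division/multiplication keeps the fewest: 3 significant figures.
Rounded: 172 m².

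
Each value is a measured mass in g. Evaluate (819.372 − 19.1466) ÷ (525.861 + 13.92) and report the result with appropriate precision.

819.372 − 19.1466 = 800.2254, limited to 3 d.p. → 6 s.f.; 525.861 + 13.92 = 539.781, limited to 2 d.p. → 5 s.f.
Carrying full precision, 800.2254 ÷ 539.781 = 1.48250012505…; keep min(6, 5) = 5 s.f.
Rounded to 5 significant figures: 1.4825.

1.4825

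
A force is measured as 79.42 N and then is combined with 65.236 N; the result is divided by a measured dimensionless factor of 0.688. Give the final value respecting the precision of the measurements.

210. N

79.42 N + 65.236 N = 144.656 N; the sum is limited to 2 decimal places (5 s.f.).
Carrying full precision, 144.656 ÷ 0.688 = 210.255813953… N; 0.688 has 3 s.f., so the result keeps min(5, 3) = 3 s.f.
Rounded to 3 significant figures: 210. N.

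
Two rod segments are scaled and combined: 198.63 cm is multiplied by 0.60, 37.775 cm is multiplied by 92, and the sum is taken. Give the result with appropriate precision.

3.6 × 10^3 cm

198.63 × 0.60 = 119.178 → 1.2 × 10^2 cm (2 s.f., last digit at the 10^1 place).
37.775 × 92 = 3475.3 → 3.5 × 10^3 cm (2 s.f., last digit at the 10^2 place).
Sum: 3594.478 cm; keep the coarser place, 10^2.
Result: 3.6 × 10^3 cm.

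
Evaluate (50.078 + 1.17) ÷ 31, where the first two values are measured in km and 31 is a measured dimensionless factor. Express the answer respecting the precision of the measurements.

1.7 km

50.078 km + 1.17 km = 51.248 km; the sum is limited to 2 decimal places (4 s.f.).
Carrying full precision, 51.248 ÷ 31 = 1.65316129032… km; 31 has 2 s.f., so the result keeps min(4, 2) = 2 s.f.
Rounded to 2 significant figures: 1.7 km.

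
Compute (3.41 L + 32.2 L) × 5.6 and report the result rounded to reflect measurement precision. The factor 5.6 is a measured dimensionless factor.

2.0 × 10^2 L

3.41 L + 32.2 L = 35.61 L; the sum is limited to 1 decimal place (3 s.f.).
Carrying full precision, 35.61 × 5.6 = 199.416 L; 5.6 has 2 s.f., so the result keeps min(3, 2) = 2 s.f.
Rounded to 2 significant figures: 2.0 × 10^2 L.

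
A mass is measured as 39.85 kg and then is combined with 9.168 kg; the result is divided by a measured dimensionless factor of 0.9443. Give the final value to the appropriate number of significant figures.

39.85 kg + 9.168 kg = 49.018 kg; the sum is limited to 2 decimal places (4 s.f.).
Carrying full precision, 49.018 ÷ 0.9443 = 51.9093508419… kg; 0.9443 has 4 s.f., so the result keeps min(4, 4) = 4 s.f.
Rounded to 4 significant figures: 51.91 kg.

51.91 kg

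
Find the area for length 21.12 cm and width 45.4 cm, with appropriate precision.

area = 21.12 cm × 45.4 cm = 958.848 cm².
21.12 has 4 significant figures; 45.4 has 3.
Division/multiplication keeps the fewest: 3 significant figures.
Rounded: 959 cm².

959 cm²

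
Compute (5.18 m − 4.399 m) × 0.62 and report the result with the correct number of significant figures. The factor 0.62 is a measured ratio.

5.18 m − 4.399 m = 0.781 m; the difference is limited to 2 decimal places (2 s.f.).
Carrying full precision, 0.781 × 0.62 = 0.48422 m; 0.62 has 2 s.f., so the result keeps min(2, 2) = 2 s.f.
Rounded to 2 significant figures: 0.48 m.

0.48 m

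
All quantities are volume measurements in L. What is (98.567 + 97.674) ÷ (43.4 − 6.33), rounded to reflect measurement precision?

5.29

98.567 + 97.674 = 196.241, limited to 3 d.p. → 6 s.f.; 43.4 − 6.33 = 37.07, limited to 1 d.p. → 3 s.f.
Carrying full precision, 196.241 ÷ 37.07 = 5.29379552199…; keep min(6, 3) = 3 s.f.
Rounded to 3 significant figures: 5.29.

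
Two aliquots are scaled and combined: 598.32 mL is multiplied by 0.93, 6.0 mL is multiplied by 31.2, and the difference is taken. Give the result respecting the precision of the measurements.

3.7 × 10² mL

598.32 × 0.93 = 556.4376 → 5.6 × 10² mL (2 s.f., last digit at the 10^1 place).
6.0 × 31.2 = 187.2 → 1.9 × 10² mL (2 s.f., last digit at the 10^1 place).
Difference: 369.2376 mL; keep the coarser place, 10^1.
Result: 3.7 × 10² mL.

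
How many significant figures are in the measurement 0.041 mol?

0.041: leading zeros are not significant.

2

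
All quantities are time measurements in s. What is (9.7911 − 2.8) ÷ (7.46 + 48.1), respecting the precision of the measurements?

9.7911 − 2.8 = 6.9911, limited to 1 d.p. → 2 s.f.; 7.46 + 48.1 = 55.56, limited to 1 d.p. → 3 s.f.
Carrying full precision, 6.9911 ÷ 55.56 = 0.125829733621…; keep min(2, 3) = 2 s.f.
Rounded to 2 significant figures: 0.13.

0.13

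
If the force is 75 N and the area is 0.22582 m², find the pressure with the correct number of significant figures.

pressure = 75 N ÷ 0.22582 m² = 332.122929767… Pa.
75 has 2 significant figures; 0.22582 has 5.
Division/multiplication keeps the fewest: 2 significant figures.
Rounded: 3.3 × 10² Pa.

3.3 × 10² Pa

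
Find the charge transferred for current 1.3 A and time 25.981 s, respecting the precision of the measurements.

34 C

charge transferred = 1.3 A × 25.981 s = 33.7753 C.
1.3 has 2 significant figures; 25.981 has 5.
Division/multiplication keeps the fewest: 2 significant figures.
Rounded: 34 C.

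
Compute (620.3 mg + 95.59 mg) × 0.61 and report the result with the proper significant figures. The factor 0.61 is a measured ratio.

620.3 mg + 95.59 mg = 715.89 mg; the sum is limited to 1 decimal place (4 s.f.).
Carrying full precision, 715.89 × 0.61 = 436.6929 mg; 0.61 has 2 s.f., so the result keeps min(4, 2) = 2 s.f.
Rounded to 2 significant figures: 4.4 × 10^2 mg.

4.4 × 10^2 mg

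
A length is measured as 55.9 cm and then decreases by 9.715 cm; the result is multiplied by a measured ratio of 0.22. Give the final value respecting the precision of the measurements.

55.9 cm − 9.715 cm = 46.185 cm; the difference is limited to 1 decimal place (3 s.f.).
Carrying full precision, 46.185 × 0.22 = 10.1607 cm; 0.22 has 2 s.f., so the result keeps min(3, 2) = 2 s.f.
Rounded to 2 significant figures: 1.0 × 10^1 cm.

1.0 × 10^1 cm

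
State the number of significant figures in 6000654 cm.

6000654: zeros between nonzero digits are significant.

7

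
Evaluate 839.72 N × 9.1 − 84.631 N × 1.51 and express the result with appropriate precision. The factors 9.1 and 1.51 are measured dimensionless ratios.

839.72 × 9.1 = 7641.452 → 7.6 × 10³ N (2 s.f., last digit at the 10^2 place).
84.631 × 1.51 = 127.79281 → 128 N (3 s.f., last digit at the 10^0 place).
Difference: 7513.65919 N; keep the coarser place, 10^2.
Result: 7.5 × 10³ N.

7.5 × 10³ N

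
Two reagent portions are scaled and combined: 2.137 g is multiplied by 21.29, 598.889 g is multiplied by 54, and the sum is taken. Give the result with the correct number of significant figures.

3.2 × 10^4 g

2.137 × 21.29 = 45.49673 → 45.50 g (4 s.f., last digit at the 10^-2 place).
598.889 × 54 = 32340.006 → 3.2 × 10^4 g (2 s.f., last digit at the 10^3 place).
Sum: 32385.50273 g; keep the coarser place, 10^3.
Result: 3.2 × 10^4 g.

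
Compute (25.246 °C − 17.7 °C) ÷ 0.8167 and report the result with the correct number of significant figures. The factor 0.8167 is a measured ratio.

9.2 °C

25.246 °C − 17.7 °C = 7.546 °C; the difference is limited to 1 decimal place (2 s.f.).
Carrying full precision, 7.546 ÷ 0.8167 = 9.23962287254… °C; 0.8167 has 4 s.f., so the result keeps min(2, 4) = 2 s.f.
Rounded to 2 significant figures: 9.2 °C.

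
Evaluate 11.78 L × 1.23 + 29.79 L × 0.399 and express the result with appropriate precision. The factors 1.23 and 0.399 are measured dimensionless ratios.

11.78 × 1.23 = 14.4894 → 14.5 L (3 s.f., last digit at the 10^-1 place).
29.79 × 0.399 = 11.88621 → 11.9 L (3 s.f., last digit at the 10^-1 place).
Sum: 26.37561 L; keep the coarser place, 10^-1.
Result: 26.4 L.

26.4 L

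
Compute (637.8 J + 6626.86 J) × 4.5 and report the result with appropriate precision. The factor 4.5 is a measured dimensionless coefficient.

3.3 × 10⁴ J

637.8 J + 6626.86 J = 7264.66 J; the sum is limited to 1 decimal place (5 s.f.).
Carrying full precision, 7264.66 × 4.5 = 32690.97 J; 4.5 has 2 s.f., so the result keeps min(5, 2) = 2 s.f.
Rounded to 2 significant figures: 3.3 × 10⁴ J.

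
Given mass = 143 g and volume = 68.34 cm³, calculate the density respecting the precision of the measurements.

density = 143 g ÷ 68.34 cm³ = 2.09247878256… g/cm³.
143 has 3 significant figures; 68.34 has 4.
Division/multiplication keeps the fewest: 3 significant figures.
Rounded: 2.09 g/cm³.

2.09 g/cm³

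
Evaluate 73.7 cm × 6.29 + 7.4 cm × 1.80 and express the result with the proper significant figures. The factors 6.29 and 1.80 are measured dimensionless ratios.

73.7 × 6.29 = 463.573 → 4.64 × 10² cm (3 s.f., last digit at the 10^0 place).
7.4 × 1.80 = 13.32 → 13 cm (2 s.f., last digit at the 10^0 place).
Sum: 476.893 cm; keep the coarser place, 10^0.
Result: 477 cm.

477 cm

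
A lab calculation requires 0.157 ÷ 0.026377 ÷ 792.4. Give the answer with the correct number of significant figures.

7.51 × 10⁻³

0.157 ÷ 0.026377 ÷ 792.4 = 0.00751155387027…
Multiplication/division keeps the fewest significant figures: 0.157 → 3 s.f., 0.026377 → 5 s.f., 792.4 → 4 s.f.; limit is 3.
Rounded to 3 significant figures: 7.51 × 10⁻³.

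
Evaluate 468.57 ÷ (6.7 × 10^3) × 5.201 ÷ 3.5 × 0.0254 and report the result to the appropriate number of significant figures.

468.57 ÷ (6.7 × 10^3) × 5.201 ÷ 3.5 × 0.0254 = 0.00263968559821…
Multiplication/division keeps the fewest significant figures: 468.57 → 5 s.f., 6.7 × 10^3 → 2 s.f., 5.201 → 4 s.f., 3.5 → 2 s.f., 0.0254 → 3 s.f.; limit is 2.
Rounded to 2 significant figures: 0.0026.

0.0026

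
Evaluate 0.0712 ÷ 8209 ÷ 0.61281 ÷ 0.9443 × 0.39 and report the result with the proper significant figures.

0.0712 ÷ 8209 ÷ 0.61281 ÷ 0.9443 × 0.39 = 0.00000584545755944…
Multiplication/division keeps the fewest significant figures: 0.0712 → 3 s.f., 8209 → 4 s.f., 0.61281 → 5 s.f., 0.9443 → 4 s.f., 0.39 → 2 s.f.; limit is 2.
Rounded to 2 significant figures: 5.8 × 10^-6.

5.8 × 10^-6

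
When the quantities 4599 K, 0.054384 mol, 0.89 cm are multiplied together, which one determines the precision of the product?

4599 K → 4 s.f.; 0.054384 mol → 5 s.f.; 0.89 cm → 2 s.f.
The fewest is 2 significant figures, from 0.89 cm.

0.89 cm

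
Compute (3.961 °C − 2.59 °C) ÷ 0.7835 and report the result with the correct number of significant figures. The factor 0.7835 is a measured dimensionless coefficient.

1.75 °C

3.961 °C − 2.59 °C = 1.371 °C; the difference is limited to 2 decimal places (3 s.f.).
Carrying full precision, 1.371 ÷ 0.7835 = 1.74984045948… °C; 0.7835 has 4 s.f., so the result keeps min(3, 4) = 3 s.f.
Rounded to 3 significant figures: 1.75 °C.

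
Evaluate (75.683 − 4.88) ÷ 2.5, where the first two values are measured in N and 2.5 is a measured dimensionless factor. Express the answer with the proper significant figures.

28 N

75.683 N − 4.88 N = 70.803 N; the difference is limited to 2 decimal places (4 s.f.).
Carrying full precision, 70.803 ÷ 2.5 = 28.3212 N; 2.5 has 2 s.f., so the result keeps min(4, 2) = 2 s.f.
Rounded to 2 significant figures: 28 N.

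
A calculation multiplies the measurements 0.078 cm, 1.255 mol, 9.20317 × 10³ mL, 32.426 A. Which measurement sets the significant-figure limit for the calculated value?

0.078 cm

0.078 cm → 2 s.f.; 1.255 mol → 4 s.f.; 9.20317 × 10³ mL → 6 s.f.; 32.426 A → 5 s.f.
The fewest is 2 significant figures, from 0.078 cm.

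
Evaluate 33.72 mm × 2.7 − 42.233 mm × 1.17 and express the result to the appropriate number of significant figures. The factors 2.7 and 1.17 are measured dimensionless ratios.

42 mm

33.72 × 2.7 = 91.044 → 91 mm (2 s.f., last digit at the 10^0 place).
42.233 × 1.17 = 49.41261 → 49.4 mm (3 s.f., last digit at the 10^-1 place).
Difference: 41.63139 mm; keep the coarser place, 10^0.
Result: 42 mm.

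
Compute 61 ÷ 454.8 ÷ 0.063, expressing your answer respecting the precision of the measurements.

61 ÷ 454.8 ÷ 0.063 = 2.12896650891…
Multiplication/division keeps the fewest significant figures: 61 → 2 s.f., 454.8 → 4 s.f., 0.063 → 2 s.f.; limit is 2.
Rounded to 2 significant figures: 2.1.

2.1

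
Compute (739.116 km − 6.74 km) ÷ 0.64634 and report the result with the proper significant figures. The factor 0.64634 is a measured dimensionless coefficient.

739.116 km − 6.74 km = 732.376 km; the difference is limited to 2 decimal places (5 s.f.).
Carrying full precision, 732.376 ÷ 0.64634 = 1133.11260327… km; 0.64634 has 5 s.f., so the result keeps min(5, 5) = 5 s.f.
Rounded to 5 significant figures: 1133.1 km.

1133.1 km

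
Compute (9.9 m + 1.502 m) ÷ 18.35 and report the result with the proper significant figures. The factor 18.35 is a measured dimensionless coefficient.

0.621 m

9.9 m + 1.502 m = 11.402 m; the sum is limited to 1 decimal place (3 s.f.).
Carrying full precision, 11.402 ÷ 18.35 = 0.62136239782… m; 18.35 has 4 s.f., so the result keeps min(3, 4) = 3 s.f.
Rounded to 3 significant figures: 0.621 m.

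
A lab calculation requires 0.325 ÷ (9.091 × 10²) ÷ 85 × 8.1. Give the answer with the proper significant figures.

3.4 × 10⁻⁵

0.325 ÷ (9.091 × 10²) ÷ 85 × 8.1 = 0.0000340673063858…
Multiplication/division keeps the fewest significant figures: 0.325 → 3 s.f., 9.091 × 10² → 4 s.f., 85 → 2 s.f., 8.1 → 2 s.f.; limit is 2.
Rounded to 2 significant figures: 3.4 × 10⁻⁵.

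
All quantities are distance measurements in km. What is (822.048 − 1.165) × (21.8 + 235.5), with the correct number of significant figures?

822.048 − 1.165 = 820.883, limited to 3 d.p. → 6 s.f.; 21.8 + 235.5 = 257.3, limited to 1 d.p. → 4 s.f.
Carrying full precision, 820.883 × 257.3 = 211213.1959; keep min(6, 4) = 4 s.f.
Rounded to 4 significant figures: 2.112 × 10^5 km².

2.112 × 10^5 km²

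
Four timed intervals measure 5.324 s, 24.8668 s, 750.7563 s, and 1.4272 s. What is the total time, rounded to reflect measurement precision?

782.374 s

5.324 s + 24.8668 s + 750.7563 s + 1.4272 s = 782.3743 s.
Addition/subtraction keeps the fewest decimal places: 5.324 → 3 decimal places, 24.8668 → 4 decimal places, 750.7563 → 4 decimal places, 1.4272 → 4 decimal places; limit is 3.
Rounded to 3 decimal places: 782.374 s.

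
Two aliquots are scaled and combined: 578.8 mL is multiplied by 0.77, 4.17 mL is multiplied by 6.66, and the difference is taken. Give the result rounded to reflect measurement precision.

578.8 × 0.77 = 445.676 → 4.5 × 10² mL (2 s.f., last digit at the 10^1 place).
4.17 × 6.66 = 27.7722 → 27.8 mL (3 s.f., last digit at the 10^-1 place).
Difference: 417.9038 mL; keep the coarser place, 10^1.
Result: 4.2 × 10² mL.

4.2 × 10² mL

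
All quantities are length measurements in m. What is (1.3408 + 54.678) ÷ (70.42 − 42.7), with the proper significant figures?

2.02

1.3408 + 54.678 = 56.0188, limited to 3 d.p. → 5 s.f.; 70.42 − 42.7 = 27.72, limited to 1 d.p. → 3 s.f.
Carrying full precision, 56.0188 ÷ 27.72 = 2.02088023088…; keep min(5, 3) = 3 s.f.
Rounded to 3 significant figures: 2.02.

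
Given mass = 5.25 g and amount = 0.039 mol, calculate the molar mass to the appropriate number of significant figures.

1.3 × 10^2 g/mol

molar mass = 5.25 g ÷ 0.039 mol = 134.615384615… g/mol.
5.25 has 3 significant figures; 0.039 has 2.
Division/multiplication keeps the fewest: 2 significant figures.
Rounded: 1.3 × 10^2 g/mol.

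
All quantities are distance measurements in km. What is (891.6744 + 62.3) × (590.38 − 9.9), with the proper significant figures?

891.6744 + 62.3 = 953.9744, limited to 1 d.p. → 4 s.f.; 590.38 − 9.9 = 580.48, limited to 1 d.p. → 4 s.f.
Carrying full precision, 953.9744 × 580.48 = 553763.059712; keep min(4, 4) = 4 s.f.
Rounded to 4 significant figures: 5.538 × 10^5 km².

5.538 × 10^5 km²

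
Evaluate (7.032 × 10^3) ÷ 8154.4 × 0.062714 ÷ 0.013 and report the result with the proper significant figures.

(7.032 × 10^3) ÷ 8154.4 × 0.062714 ÷ 0.013 = 4.16014051876…
Multiplication/division keeps the fewest significant figures: 7.032 × 10^3 → 4 s.f., 8154.4 → 5 s.f., 0.062714 → 5 s.f., 0.013 → 2 s.f.; limit is 2.
Rounded to 2 significant figures: 4.2.

4.2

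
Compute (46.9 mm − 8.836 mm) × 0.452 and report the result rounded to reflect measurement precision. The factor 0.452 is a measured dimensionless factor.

17.2 mm

46.9 mm − 8.836 mm = 38.064 mm; the difference is limited to 1 decimal place (3 s.f.).
Carrying full precision, 38.064 × 0.452 = 17.204928 mm; 0.452 has 3 s.f., so the result keeps min(3, 3) = 3 s.f.
Rounded to 3 significant figures: 17.2 mm.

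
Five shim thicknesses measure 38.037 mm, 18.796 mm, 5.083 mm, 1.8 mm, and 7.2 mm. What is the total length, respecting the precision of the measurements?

70.9 mm

38.037 mm + 18.796 mm + 5.083 mm + 1.8 mm + 7.2 mm = 70.916 mm.
Addition/subtraction keeps the fewest decimal places: 38.037 → 3 decimal places, 18.796 → 3 decimal places, 5.083 → 3 decimal places, 1.8 → 1 decimal place, 7.2 → 1 decimal place; limit is 1.
Rounded to 1 decimal place: 70.9 mm.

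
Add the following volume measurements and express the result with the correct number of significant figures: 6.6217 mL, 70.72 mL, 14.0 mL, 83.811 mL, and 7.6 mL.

6.6217 mL + 70.72 mL + 14.0 mL + 83.811 mL + 7.6 mL = 182.7527 mL.
Addition/subtraction keeps the fewest decimal places: 6.6217 → 4 decimal places, 70.72 → 2 decimal places, 14.0 → 1 decimal place, 83.811 → 3 decimal places, 7.6 → 1 decimal place; limit is 1.
Rounded to 1 decimal place: 182.8 mL.

182.8 mL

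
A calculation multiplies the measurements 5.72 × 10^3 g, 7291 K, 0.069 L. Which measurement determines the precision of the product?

5.72 × 10^3 g → 3 s.f.; 7291 K → 4 s.f.; 0.069 L → 2 s.f.
The fewest is 2 significant figures, from 0.069 L.

0.069 L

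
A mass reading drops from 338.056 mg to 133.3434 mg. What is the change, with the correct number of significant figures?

338.056 mg − 133.3434 mg = 204.7126 mg.
Addition/subtraction keeps the fewest decimal places: 338.056 → 3 decimal places, 133.3434 → 4 decimal places; limit is 3.
Rounded to 3 decimal places: 204.713 mg.

204.713 mg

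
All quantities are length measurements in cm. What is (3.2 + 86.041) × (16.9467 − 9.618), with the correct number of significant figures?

654 cm²

3.2 + 86.041 = 89.241, limited to 1 d.p. → 3 s.f.; 16.9467 − 9.618 = 7.3287, limited to 3 d.p. → 4 s.f.
Carrying full precision, 89.241 × 7.3287 = 654.0205167; keep min(3, 4) = 3 s.f.
Rounded to 3 significant figures: 654 cm².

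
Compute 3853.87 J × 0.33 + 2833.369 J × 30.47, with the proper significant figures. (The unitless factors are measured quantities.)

3853.87 × 0.33 = 1271.7771 → 1.3 × 10³ J (2 s.f., last digit at the 10^2 place).
2833.369 × 30.47 = 86332.75343 → 8.633 × 10⁴ J (4 s.f., last digit at the 10^1 place).
Sum: 87604.53053 J; keep the coarser place, 10^2.
Result: 8.76 × 10⁴ J.

8.76 × 10⁴ J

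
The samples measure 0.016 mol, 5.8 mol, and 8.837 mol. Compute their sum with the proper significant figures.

14.7 mol

0.016 mol + 5.8 mol + 8.837 mol = 14.653 mol.
Addition/subtraction keeps the fewest decimal places: 0.016 → 3 decimal places, 5.8 → 1 decimal place, 8.837 → 3 decimal places; limit is 1.
Rounded to 1 decimal place: 14.7 mol.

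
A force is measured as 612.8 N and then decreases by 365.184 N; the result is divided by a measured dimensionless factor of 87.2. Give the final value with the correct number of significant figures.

2.84 N

612.8 N − 365.184 N = 247.616 N; the difference is limited to 1 decimal place (4 s.f.).
Carrying full precision, 247.616 ÷ 87.2 = 2.83963302752… N; 87.2 has 3 s.f., so the result keeps min(4, 3) = 3 s.f.
Rounded to 3 significant figures: 2.84 N.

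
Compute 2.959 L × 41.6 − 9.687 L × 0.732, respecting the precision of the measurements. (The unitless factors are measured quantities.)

2.959 × 41.6 = 123.0944 → 123 L (3 s.f., last digit at the 10^0 place).
9.687 × 0.732 = 7.090884 → 7.09 L (3 s.f., last digit at the 10^-2 place).
Difference: 116.003516 L; keep the coarser place, 10^0.
Result: 116 L.

116 L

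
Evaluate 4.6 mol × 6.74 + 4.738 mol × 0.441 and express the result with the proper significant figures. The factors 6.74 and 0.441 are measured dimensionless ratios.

4.6 × 6.74 = 31.004 → 31 mol (2 s.f., last digit at the 10^0 place).
4.738 × 0.441 = 2.089458 → 2.09 mol (3 s.f., last digit at the 10^-2 place).
Sum: 33.093458 mol; keep the coarser place, 10^0.
Result: 33 mol.

33 mol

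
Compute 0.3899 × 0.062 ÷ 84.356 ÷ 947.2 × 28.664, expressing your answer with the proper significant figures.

0.3899 × 0.062 ÷ 84.356 ÷ 947.2 × 28.664 = 0.00000867209551012…
Multiplication/division keeps the fewest significant figures: 0.3899 → 4 s.f., 0.062 → 2 s.f., 84.356 → 5 s.f., 947.2 → 4 s.f., 28.664 → 5 s.f.; limit is 2.
Rounded to 2 significant figures: 8.7 × 10⁻⁶.

8.7 × 10⁻⁶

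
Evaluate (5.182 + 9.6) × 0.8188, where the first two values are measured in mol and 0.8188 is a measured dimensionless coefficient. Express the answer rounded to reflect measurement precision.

12.1 mol

5.182 mol + 9.6 mol = 14.782 mol; the sum is limited to 1 decimal place (3 s.f.).
Carrying full precision, 14.782 × 0.8188 = 12.1035016 mol; 0.8188 has 4 s.f., so the result keeps min(3, 4) = 3 s.f.
Rounded to 3 significant figures: 12.1 mol.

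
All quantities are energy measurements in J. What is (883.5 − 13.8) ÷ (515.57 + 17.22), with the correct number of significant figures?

1.632

883.5 − 13.8 = 869.7, limited to 1 d.p. → 4 s.f.; 515.57 + 17.22 = 532.79, limited to 2 d.p. → 5 s.f.
Carrying full precision, 869.7 ÷ 532.79 = 1.63235045703…; keep min(4, 5) = 4 s.f.
Rounded to 4 significant figures: 1.632.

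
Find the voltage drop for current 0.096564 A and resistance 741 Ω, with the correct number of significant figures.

71.6 V

voltage drop = 0.096564 A × 741 Ω = 71.553924 V.
0.096564 has 5 significant figures; 741 has 3.
Division/multiplication keeps the fewest: 3 significant figures.
Rounded: 71.6 V.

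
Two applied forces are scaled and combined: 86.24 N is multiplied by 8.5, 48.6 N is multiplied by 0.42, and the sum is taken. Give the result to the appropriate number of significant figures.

86.24 × 8.5 = 733.04 → 7.3 × 10^2 N (2 s.f., last digit at the 10^1 place).
48.6 × 0.42 = 20.412 → 20. N (2 s.f., last digit at the 10^0 place).
Sum: 753.452 N; keep the coarser place, 10^1.
Result: 7.5 × 10^2 N.

7.5 × 10^2 N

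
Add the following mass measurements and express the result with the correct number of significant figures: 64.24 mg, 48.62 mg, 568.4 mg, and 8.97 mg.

64.24 mg + 48.62 mg + 568.4 mg + 8.97 mg = 690.23 mg.
Addition/subtraction keeps the fewest decimal places: 64.24 → 2 decimal places, 48.62 → 2 decimal places, 568.4 → 1 decimal place, 8.97 → 2 decimal places; limit is 1.
Rounded to 1 decimal place: 690.2 mg.

690.2 mg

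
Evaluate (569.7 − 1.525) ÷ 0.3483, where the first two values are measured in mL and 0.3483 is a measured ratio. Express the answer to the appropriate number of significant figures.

569.7 mL − 1.525 mL = 568.175 mL; the difference is limited to 1 decimal place (4 s.f.).
Carrying full precision, 568.175 ÷ 0.3483 = 1631.28050531… mL; 0.3483 has 4 s.f., so the result keeps min(4, 4) = 4 s.f.
Rounded to 4 significant figures: 1631 mL.

1631 mL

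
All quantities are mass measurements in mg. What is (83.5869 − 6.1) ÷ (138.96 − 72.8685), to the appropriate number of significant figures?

1.17

83.5869 − 6.1 = 77.4869, limited to 1 d.p. → 3 s.f.; 138.96 − 72.8685 = 66.0915, limited to 2 d.p. → 4 s.f.
Carrying full precision, 77.4869 ÷ 66.0915 = 1.17241854096…; keep min(3, 4) = 3 s.f.
Rounded to 3 significant figures: 1.17.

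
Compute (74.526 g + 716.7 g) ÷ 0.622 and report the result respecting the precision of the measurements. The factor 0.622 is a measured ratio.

1.27 × 10^3 g

74.526 g + 716.7 g = 791.226 g; the sum is limited to 1 decimal place (4 s.f.).
Carrying full precision, 791.226 ÷ 0.622 = 1272.06752412… g; 0.622 has 3 s.f., so the result keeps min(4, 3) = 3 s.f.
Rounded to 3 significant figures: 1.27 × 10^3 g.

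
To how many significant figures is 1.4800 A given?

5

1.4800: trailing zeros after a decimal point are significant.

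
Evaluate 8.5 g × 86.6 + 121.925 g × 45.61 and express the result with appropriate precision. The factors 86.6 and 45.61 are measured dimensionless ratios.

6.30 × 10^3 g

8.5 × 86.6 = 736.1 → 7.4 × 10^2 g (2 s.f., last digit at the 10^1 place).
121.925 × 45.61 = 5560.99925 → 5561 g (4 s.f., last digit at the 10^0 place).
Sum: 6297.09925 g; keep the coarser place, 10^1.
Result: 6.30 × 10^3 g.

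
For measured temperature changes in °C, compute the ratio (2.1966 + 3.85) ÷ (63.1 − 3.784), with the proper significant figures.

1.02 × 10^-1

2.1966 + 3.85 = 6.0466, limited to 2 d.p. → 3 s.f.; 63.1 − 3.784 = 59.316, limited to 1 d.p. → 3 s.f.
Carrying full precision, 6.0466 ÷ 59.316 = 0.101938768629…; keep min(3, 3) = 3 s.f.
Rounded to 3 significant figures: 1.02 × 10^-1.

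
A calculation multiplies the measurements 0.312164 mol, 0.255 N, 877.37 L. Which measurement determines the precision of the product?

0.312164 mol → 6 s.f.; 0.255 N → 3 s.f.; 877.37 L → 5 s.f.
The fewest is 3 significant figures, from 0.255 N.

0.255 N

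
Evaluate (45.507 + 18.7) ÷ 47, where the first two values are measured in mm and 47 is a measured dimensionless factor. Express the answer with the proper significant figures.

45.507 mm + 18.7 mm = 64.207 mm; the sum is limited to 1 decimal place (3 s.f.).
Carrying full precision, 64.207 ÷ 47 = 1.36610638298… mm; 47 has 2 s.f., so the result keeps min(3, 2) = 2 s.f.
Rounded to 2 significant figures: 1.4 mm.

1.4 mm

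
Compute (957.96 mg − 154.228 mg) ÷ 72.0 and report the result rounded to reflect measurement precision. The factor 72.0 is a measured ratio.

11.2 mg

957.96 mg − 154.228 mg = 803.732 mg; the difference is limited to 2 decimal places (5 s.f.).
Carrying full precision, 803.732 ÷ 72.0 = 11.1629444444… mg; 72.0 has 3 s.f., so the result keeps min(5, 3) = 3 s.f.
Rounded to 3 significant figures: 11.2 mg.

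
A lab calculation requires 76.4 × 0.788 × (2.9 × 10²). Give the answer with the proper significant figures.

76.4 × 0.788 × (2.9 × 10²) = 17458.928
Multiplication/division keeps the fewest significant figures: 76.4 → 3 s.f., 0.788 → 3 s.f., 2.9 × 10² → 2 s.f.; limit is 2.
Rounded to 2 significant figures: 1.7 × 10⁴.

1.7 × 10⁴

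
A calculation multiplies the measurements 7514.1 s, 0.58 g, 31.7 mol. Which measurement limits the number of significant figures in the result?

0.58 g

7514.1 s → 5 s.f.; 0.58 g → 2 s.f.; 31.7 mol → 3 s.f.
The fewest is 2 significant figures, from 0.58 g.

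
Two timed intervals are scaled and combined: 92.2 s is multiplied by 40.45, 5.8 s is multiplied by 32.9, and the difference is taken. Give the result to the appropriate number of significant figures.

92.2 × 40.45 = 3729.49 → 3.73 × 10³ s (3 s.f., last digit at the 10^1 place).
5.8 × 32.9 = 190.82 → 1.9 × 10² s (2 s.f., last digit at the 10^1 place).
Difference: 3538.67 s; keep the coarser place, 10^1.
Result: 3.54 × 10³ s.

3.54 × 10³ s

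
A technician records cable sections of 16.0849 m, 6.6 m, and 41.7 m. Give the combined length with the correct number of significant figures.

64.4 m

16.0849 m + 6.6 m + 41.7 m = 64.3849 m.
Addition/subtraction keeps the fewest decimal places: 16.0849 → 4 decimal places, 6.6 → 1 decimal place, 41.7 → 1 decimal place; limit is 1.
Rounded to 1 decimal place: 64.4 m.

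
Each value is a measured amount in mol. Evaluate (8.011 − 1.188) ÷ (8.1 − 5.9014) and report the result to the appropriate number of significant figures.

8.011 − 1.188 = 6.823, limited to 3 d.p. → 4 s.f.; 8.1 − 5.9014 = 2.1986, limited to 1 d.p. → 2 s.f.
Carrying full precision, 6.823 ÷ 2.1986 = 3.10333848813…; keep min(4, 2) = 2 s.f.
Rounded to 2 significant figures: 3.1.

3.1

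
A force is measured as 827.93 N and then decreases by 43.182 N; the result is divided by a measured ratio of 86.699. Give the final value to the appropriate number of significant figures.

9.0514 N

827.93 N − 43.182 N = 784.748 N; the difference is limited to 2 decimal places (5 s.f.).
Carrying full precision, 784.748 ÷ 86.699 = 9.05140774403… N; 86.699 has 5 s.f., so the result keeps min(5, 5) = 5 s.f.
Rounded to 5 significant figures: 9.0514 N.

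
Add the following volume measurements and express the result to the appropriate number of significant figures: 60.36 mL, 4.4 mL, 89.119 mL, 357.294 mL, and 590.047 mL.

60.36 mL + 4.4 mL + 89.119 mL + 357.294 mL + 590.047 mL = 1101.220 mL.
Addition/subtraction keeps the fewest decimal places: 60.36 → 2 decimal places, 4.4 → 1 decimal place, 89.119 → 3 decimal places, 357.294 → 3 decimal places, 590.047 → 3 decimal places; limit is 1.
Rounded to 1 decimal place: 1101.2 mL.

1101.2 mL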